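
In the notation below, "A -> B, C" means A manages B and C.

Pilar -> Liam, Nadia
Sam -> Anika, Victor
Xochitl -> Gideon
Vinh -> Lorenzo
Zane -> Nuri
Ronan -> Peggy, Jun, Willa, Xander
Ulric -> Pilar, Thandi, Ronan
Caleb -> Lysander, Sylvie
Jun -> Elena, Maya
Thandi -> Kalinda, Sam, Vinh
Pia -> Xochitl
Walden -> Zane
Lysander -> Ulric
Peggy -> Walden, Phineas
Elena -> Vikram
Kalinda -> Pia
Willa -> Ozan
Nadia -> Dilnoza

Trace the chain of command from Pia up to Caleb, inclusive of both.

Pia -> Kalinda -> Thandi -> Ulric -> Lysander -> Caleb

Pia reports to Kalinda. Kalinda reports to Thandi. Thandi reports to Ulric. Ulric reports to Lysander. Lysander reports to Caleb. Caleb is at the top.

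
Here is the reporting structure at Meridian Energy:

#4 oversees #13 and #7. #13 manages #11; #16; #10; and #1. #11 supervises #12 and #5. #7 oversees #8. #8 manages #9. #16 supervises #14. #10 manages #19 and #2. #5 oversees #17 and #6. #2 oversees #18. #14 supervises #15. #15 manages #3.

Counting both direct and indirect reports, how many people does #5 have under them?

2

#5 directly manages #17, #6. #17 has no reports. #6 has no reports. So #5's organization is 2 direct reports plus everyone under them: 1 + 1 = 2.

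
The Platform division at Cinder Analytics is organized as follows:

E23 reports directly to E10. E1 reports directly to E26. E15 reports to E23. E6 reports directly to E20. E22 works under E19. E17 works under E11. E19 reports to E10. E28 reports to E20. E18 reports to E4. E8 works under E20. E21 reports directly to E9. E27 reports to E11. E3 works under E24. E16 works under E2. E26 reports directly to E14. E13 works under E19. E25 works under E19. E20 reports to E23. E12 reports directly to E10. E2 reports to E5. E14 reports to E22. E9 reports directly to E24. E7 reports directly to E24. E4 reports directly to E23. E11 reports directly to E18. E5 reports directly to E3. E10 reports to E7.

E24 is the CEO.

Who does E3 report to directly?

E3 reports directly to E24.

E24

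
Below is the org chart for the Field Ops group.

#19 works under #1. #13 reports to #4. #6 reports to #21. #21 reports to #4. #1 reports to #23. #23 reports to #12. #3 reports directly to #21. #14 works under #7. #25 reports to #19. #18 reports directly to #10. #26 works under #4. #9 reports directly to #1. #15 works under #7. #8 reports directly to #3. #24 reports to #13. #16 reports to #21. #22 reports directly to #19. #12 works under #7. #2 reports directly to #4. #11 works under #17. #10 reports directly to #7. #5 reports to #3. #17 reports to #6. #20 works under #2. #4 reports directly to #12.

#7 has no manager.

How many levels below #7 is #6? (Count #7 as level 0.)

4

Chain from #6 up to #7: #6 → #21 → #4 → #12 → #7. That is 4 steps up, so #6 is 4 levels below #7.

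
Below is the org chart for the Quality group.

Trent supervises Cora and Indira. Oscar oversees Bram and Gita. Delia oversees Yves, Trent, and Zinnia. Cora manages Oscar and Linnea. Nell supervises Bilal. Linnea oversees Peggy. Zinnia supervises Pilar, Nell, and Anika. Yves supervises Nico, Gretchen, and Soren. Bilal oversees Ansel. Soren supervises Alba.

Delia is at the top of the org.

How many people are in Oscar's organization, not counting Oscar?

2

Oscar directly manages Bram, Gita. Bram has no reports. Gita has no reports. So Oscar's organization is 2 direct reports plus everyone under them: 1 + 1 = 2.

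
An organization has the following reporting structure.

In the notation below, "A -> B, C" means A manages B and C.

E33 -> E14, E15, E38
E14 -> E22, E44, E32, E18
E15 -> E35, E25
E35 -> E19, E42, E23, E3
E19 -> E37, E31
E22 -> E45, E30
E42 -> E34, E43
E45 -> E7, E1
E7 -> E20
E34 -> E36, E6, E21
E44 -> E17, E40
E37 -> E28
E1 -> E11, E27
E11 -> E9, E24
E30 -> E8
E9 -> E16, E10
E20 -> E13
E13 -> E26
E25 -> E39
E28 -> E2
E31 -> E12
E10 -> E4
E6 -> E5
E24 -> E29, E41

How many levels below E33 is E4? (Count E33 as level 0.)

8

Chain from E4 up to E33: E4 → E10 → E9 → E11 → E1 → E45 → E22 → E14 → E33. That is 8 steps up, so E4 is 8 levels below E33.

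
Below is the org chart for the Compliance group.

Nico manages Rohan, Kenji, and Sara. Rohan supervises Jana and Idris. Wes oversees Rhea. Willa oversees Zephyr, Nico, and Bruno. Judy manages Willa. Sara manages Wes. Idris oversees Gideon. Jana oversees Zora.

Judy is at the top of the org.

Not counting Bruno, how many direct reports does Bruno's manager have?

Bruno reports to Willa. Willa's other direct reports are Zephyr, Nico — 2 peers.

2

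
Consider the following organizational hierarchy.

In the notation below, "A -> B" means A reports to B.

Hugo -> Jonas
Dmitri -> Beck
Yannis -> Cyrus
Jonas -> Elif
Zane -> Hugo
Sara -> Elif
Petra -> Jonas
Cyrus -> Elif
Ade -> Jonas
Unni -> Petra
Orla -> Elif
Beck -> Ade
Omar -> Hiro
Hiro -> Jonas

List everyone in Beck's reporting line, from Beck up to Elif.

Beck -> Ade -> Jonas -> Elif

Beck reports to Ade. Ade reports to Jonas. Jonas reports to Elif. Elif is at the top.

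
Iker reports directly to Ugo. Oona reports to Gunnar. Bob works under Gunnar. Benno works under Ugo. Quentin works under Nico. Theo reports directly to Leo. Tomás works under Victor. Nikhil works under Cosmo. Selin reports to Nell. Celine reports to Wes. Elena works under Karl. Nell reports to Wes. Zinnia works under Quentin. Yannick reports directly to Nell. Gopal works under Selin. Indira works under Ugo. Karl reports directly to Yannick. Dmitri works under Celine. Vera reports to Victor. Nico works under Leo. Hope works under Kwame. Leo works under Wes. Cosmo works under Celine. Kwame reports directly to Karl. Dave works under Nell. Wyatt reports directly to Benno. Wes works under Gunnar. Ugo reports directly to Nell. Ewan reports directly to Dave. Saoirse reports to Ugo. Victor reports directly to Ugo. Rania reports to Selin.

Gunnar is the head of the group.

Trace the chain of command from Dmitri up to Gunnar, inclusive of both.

Dmitri reports to Celine. Celine reports to Wes. Wes reports to Gunnar. Gunnar is at the top.

Dmitri -> Celine -> Wes -> Gunnar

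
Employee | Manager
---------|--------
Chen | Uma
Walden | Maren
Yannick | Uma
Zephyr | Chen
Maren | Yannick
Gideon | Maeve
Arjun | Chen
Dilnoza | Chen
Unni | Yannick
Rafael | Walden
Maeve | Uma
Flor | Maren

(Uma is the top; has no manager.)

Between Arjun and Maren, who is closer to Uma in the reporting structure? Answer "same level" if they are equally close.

same level

Both Arjun and Maren are 2 levels below Uma.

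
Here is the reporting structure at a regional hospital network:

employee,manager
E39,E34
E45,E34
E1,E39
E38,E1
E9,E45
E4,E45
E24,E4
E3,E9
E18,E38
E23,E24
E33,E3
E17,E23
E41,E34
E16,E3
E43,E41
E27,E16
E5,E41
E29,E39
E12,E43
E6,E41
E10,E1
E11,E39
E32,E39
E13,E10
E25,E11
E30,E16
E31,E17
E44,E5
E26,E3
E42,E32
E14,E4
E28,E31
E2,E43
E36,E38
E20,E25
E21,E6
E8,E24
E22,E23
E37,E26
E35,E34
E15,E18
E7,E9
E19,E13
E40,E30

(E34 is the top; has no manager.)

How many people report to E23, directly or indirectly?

4

E23 directly manages E17, E22. Under E17: E31, E28 (2). E22 has no reports. So E23's organization is 2 direct reports plus everyone under them: 3 + 1 = 4.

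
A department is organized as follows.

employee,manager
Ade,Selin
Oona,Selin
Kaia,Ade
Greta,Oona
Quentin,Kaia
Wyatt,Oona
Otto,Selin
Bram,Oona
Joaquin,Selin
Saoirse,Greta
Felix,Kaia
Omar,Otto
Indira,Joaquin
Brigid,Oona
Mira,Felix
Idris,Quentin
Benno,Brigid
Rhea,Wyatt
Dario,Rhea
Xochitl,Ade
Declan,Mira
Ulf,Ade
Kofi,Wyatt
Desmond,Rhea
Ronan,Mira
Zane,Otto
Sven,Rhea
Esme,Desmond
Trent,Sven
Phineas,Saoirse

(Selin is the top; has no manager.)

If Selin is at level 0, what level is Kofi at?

Chain from Kofi up to Selin: Kofi → Wyatt → Oona → Selin. That is 3 steps up, so Kofi is 3 levels below Selin.

3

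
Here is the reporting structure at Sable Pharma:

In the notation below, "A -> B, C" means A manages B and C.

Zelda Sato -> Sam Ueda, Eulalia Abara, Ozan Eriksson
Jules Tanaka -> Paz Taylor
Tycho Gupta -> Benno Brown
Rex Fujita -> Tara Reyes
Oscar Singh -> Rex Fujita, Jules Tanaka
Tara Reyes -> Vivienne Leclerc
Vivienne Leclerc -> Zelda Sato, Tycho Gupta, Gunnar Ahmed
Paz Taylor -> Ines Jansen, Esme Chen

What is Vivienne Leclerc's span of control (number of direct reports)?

3

Vivienne Leclerc directly manages Zelda Sato, Tycho Gupta, Gunnar Ahmed. That is 3 direct reports.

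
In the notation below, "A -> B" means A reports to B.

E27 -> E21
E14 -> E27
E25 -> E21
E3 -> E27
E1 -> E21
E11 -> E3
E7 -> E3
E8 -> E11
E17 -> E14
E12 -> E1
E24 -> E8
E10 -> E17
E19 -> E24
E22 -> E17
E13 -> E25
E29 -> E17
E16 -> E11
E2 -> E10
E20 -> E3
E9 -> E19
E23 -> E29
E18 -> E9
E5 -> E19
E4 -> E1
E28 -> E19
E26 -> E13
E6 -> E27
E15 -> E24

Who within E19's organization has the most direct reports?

Direct-report counts within E19's organization: E19 has 3; E9 has 1. The largest is 3, held by E19.

E19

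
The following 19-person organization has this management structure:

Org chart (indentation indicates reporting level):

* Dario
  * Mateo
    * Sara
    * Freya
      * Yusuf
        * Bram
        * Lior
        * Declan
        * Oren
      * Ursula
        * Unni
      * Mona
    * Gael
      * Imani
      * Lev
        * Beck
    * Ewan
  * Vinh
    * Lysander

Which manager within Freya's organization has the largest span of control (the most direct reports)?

Direct-report counts within Freya's organization: Freya has 3; Ursula has 1; Yusuf has 4. The largest is 4, held by Yusuf.

Yusuf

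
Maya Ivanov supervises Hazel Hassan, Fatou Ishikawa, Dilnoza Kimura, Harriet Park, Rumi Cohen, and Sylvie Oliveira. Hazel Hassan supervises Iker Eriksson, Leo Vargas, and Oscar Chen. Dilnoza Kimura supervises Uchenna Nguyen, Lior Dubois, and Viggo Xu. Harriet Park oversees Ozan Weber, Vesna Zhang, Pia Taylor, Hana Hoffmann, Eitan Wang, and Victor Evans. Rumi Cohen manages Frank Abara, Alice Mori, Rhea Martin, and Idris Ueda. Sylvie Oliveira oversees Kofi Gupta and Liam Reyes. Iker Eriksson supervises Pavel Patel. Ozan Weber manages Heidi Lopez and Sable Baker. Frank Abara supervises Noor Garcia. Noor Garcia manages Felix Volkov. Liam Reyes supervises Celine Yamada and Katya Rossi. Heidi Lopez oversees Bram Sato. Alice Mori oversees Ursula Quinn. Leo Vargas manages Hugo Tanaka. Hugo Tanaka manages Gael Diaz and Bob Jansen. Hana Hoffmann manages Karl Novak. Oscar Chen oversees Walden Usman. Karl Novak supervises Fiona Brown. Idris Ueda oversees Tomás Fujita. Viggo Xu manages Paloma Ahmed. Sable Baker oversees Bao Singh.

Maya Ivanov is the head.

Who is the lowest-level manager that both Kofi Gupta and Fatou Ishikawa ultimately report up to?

Maya Ivanov

Kofi Gupta's chain of managers is Sylvie Oliveira, Maya Ivanov. Fatou Ishikawa's chain of managers is Maya Ivanov. The first manager that appears in both chains is Maya Ivanov.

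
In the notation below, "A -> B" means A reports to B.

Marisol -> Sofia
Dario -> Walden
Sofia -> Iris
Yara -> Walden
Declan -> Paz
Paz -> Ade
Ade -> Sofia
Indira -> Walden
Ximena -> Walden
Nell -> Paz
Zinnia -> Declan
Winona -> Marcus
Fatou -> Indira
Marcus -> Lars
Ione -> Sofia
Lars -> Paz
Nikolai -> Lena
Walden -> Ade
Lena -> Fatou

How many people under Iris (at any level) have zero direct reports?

9

The people in Iris's organization with no one reporting to them are Ione, Marisol, Nell, Winona, Zinnia, Dario, Yara, Ximena, Nikolai. That is 9.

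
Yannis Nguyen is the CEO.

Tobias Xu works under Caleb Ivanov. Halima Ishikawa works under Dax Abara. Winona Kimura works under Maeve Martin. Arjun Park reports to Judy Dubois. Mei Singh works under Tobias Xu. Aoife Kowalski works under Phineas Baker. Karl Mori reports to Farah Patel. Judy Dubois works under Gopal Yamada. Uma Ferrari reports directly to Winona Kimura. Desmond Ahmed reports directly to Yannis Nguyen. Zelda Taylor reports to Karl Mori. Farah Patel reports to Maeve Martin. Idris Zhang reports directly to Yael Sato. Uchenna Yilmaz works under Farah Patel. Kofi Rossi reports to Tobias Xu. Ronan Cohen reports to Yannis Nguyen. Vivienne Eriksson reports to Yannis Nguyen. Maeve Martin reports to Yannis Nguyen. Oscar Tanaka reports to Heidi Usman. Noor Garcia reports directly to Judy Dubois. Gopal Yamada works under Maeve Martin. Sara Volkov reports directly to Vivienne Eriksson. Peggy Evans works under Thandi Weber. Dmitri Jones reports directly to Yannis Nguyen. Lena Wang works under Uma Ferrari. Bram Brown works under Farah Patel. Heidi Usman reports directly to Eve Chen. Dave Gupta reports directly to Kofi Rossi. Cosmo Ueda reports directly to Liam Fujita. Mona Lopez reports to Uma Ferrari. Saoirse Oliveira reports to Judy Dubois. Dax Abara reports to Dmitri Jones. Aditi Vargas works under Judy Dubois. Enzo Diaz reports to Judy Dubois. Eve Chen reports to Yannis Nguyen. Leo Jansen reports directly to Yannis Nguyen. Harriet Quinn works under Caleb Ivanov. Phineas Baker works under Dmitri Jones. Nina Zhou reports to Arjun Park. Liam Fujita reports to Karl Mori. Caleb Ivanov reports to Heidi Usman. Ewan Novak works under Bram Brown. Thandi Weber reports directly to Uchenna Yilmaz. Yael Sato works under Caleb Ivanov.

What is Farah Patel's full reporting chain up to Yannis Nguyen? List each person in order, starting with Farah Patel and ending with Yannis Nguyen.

Farah Patel -> Maeve Martin -> Yannis Nguyen

Farah Patel reports to Maeve Martin. Maeve Martin reports to Yannis Nguyen. Yannis Nguyen is at the top.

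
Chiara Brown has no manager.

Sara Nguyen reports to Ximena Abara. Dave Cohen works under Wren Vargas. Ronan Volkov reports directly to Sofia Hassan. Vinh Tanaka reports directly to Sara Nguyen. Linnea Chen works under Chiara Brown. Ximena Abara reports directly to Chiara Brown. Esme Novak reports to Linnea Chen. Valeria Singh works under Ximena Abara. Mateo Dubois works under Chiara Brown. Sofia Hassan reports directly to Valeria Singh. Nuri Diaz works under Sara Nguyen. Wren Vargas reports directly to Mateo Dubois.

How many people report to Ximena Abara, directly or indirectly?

Ximena Abara directly manages Valeria Singh, Sara Nguyen. Under Valeria Singh: Sofia Hassan, Ronan Volkov (2). Under Sara Nguyen: Vinh Tanaka, Nuri Diaz (2). So Ximena Abara's organization is 2 direct reports plus everyone under them: 3 + 3 = 6.

6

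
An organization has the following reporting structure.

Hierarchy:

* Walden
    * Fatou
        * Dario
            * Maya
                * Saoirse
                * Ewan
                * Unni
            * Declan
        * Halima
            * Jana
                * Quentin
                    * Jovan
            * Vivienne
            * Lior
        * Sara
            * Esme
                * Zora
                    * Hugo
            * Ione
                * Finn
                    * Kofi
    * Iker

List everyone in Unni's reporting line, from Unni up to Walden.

Unni -> Maya -> Dario -> Fatou -> Walden

Unni reports to Maya. Maya reports to Dario. Dario reports to Fatou. Fatou reports to Walden. Walden is at the top.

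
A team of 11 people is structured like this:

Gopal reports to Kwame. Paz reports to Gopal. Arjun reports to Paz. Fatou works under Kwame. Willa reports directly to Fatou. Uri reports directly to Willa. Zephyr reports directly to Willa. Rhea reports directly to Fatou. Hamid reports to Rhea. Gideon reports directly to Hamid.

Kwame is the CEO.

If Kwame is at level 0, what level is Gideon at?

Chain from Gideon up to Kwame: Gideon → Hamid → Rhea → Fatou → Kwame. That is 4 steps up, so Gideon is 4 levels below Kwame.

4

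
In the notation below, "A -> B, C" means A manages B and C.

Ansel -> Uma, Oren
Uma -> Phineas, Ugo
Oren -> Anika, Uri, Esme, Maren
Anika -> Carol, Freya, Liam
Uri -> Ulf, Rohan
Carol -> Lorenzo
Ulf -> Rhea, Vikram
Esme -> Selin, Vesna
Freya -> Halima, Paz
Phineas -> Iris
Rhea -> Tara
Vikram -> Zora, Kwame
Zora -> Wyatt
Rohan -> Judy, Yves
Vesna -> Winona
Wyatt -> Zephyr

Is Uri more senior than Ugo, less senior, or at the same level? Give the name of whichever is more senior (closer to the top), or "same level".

same level

Both Uri and Ugo are 2 levels below Ansel.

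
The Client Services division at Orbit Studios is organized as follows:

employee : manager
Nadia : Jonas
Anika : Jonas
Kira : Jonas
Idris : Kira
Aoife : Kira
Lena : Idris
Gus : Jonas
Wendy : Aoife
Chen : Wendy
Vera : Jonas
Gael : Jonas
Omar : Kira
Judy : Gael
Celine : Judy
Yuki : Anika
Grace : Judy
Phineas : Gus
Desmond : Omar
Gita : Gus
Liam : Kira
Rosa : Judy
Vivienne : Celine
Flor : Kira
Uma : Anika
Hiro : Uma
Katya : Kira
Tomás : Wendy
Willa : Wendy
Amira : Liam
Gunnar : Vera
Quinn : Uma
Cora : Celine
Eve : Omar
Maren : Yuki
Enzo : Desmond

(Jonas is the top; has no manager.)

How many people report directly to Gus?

2

Gus directly manages Phineas, Gita. That is 2 direct reports.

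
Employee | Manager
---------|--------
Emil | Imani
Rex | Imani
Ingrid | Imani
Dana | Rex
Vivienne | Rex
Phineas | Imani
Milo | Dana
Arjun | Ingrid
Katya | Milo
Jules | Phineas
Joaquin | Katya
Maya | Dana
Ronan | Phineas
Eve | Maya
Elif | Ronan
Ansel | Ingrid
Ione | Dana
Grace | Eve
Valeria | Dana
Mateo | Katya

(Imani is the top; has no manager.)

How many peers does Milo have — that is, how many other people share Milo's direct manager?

3

Milo reports to Dana. Dana's other direct reports are Maya, Ione, Valeria — 3 peers.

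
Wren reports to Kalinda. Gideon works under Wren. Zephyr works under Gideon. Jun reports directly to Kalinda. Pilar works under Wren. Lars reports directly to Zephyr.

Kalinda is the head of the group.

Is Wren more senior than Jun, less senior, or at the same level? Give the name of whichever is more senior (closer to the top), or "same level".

Both Wren and Jun are 1 level below Kalinda.

same level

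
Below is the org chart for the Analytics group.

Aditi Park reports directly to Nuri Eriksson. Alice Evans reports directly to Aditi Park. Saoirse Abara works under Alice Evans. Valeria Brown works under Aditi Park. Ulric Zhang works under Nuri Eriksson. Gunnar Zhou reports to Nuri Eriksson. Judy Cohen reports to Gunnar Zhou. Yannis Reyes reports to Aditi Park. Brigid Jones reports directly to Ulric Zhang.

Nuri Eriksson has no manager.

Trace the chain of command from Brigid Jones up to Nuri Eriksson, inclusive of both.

Brigid Jones reports to Ulric Zhang. Ulric Zhang reports to Nuri Eriksson. Nuri Eriksson is at the top.

Brigid Jones -> Ulric Zhang -> Nuri Eriksson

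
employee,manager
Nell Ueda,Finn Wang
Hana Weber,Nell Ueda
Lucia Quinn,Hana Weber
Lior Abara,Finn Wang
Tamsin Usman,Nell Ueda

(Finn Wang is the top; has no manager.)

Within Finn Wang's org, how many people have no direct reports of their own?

The people in Finn Wang's organization with no one reporting to them are Lior Abara, Tamsin Usman, Lucia Quinn. That is 3.

3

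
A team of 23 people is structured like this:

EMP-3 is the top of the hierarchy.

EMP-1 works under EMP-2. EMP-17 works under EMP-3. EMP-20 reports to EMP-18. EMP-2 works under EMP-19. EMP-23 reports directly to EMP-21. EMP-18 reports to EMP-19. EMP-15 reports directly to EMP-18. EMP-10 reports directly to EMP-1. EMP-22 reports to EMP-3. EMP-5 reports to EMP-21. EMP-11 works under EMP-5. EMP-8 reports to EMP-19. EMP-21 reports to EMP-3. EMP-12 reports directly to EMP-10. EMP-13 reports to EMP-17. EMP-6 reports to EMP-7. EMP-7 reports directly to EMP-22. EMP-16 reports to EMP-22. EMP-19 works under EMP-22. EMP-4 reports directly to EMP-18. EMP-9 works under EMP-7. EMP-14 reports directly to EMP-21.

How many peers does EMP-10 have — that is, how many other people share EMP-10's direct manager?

EMP-10 reports to EMP-1, and EMP-1 has no other direct reports. EMP-10 has 0 peers.

0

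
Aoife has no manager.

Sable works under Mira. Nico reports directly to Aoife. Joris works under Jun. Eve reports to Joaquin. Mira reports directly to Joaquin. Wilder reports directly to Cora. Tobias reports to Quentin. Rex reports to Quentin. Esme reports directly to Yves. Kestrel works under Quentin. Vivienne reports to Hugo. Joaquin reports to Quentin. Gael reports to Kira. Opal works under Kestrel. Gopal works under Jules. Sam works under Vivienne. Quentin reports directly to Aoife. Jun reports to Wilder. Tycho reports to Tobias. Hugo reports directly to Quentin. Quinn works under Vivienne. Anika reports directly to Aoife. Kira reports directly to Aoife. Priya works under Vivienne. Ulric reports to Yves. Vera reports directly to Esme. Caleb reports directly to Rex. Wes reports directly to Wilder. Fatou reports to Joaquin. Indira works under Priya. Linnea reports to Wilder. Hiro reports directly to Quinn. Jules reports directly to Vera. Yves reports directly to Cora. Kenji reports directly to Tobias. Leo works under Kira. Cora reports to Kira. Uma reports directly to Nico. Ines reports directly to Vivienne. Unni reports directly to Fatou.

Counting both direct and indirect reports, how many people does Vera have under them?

2

Vera directly manages Jules. Under Jules: Gopal (1). That's 2 in total.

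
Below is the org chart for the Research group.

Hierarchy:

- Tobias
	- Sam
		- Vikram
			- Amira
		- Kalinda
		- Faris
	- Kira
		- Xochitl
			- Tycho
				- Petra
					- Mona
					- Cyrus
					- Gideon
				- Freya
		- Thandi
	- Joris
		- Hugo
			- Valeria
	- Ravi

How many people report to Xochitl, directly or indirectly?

6

Xochitl directly manages Tycho. Under Tycho: Freya, Petra, Gideon, Cyrus, Mona (5). That's 6 in total.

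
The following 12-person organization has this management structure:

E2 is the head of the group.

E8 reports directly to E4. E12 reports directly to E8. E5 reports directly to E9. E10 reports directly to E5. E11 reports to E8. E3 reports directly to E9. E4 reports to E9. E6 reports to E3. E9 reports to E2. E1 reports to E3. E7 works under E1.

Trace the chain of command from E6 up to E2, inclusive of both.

E6 -> E3 -> E9 -> E2

E6 reports to E3. E3 reports to E9. E9 reports to E2. E2 is at the top.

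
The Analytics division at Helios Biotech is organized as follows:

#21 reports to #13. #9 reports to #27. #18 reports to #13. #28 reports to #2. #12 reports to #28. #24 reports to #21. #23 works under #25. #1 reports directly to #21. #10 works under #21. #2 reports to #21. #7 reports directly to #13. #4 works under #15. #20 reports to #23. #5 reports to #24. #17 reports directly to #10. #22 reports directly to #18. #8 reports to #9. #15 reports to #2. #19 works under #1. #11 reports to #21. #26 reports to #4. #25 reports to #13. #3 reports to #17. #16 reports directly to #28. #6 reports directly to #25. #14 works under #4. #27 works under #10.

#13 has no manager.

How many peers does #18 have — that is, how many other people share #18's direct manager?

#18 reports to #13. #13's other direct reports are #21, #25, #7 — 3 peers.

3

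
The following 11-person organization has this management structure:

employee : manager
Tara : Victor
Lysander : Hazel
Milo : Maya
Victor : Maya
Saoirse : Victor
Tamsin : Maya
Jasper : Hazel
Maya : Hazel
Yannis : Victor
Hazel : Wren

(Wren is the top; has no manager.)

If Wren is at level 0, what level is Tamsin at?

Chain from Tamsin up to Wren: Tamsin → Maya → Hazel → Wren. That is 3 steps up, so Tamsin is 3 levels below Wren.

3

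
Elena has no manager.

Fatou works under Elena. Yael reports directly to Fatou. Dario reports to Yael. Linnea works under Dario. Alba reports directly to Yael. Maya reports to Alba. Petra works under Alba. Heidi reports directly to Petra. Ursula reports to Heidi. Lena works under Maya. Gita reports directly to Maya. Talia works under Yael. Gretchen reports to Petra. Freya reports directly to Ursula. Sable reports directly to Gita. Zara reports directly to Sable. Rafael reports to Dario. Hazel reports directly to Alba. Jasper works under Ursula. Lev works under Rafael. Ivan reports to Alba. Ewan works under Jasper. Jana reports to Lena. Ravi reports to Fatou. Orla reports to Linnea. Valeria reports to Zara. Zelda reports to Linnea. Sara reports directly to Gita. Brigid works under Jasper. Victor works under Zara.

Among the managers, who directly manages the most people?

Direct-report counts: Elena has 1; Fatou has 2; Yael has 3; Alba has 4; Petra has 2; Heidi has 1; Ursula has 2; Jasper has 2; Maya has 2; Gita has 2; Sable has 1; Zara has 2; Lena has 1; Dario has 2; Rafael has 1; Linnea has 2. The largest is 4, held by Alba.

Alba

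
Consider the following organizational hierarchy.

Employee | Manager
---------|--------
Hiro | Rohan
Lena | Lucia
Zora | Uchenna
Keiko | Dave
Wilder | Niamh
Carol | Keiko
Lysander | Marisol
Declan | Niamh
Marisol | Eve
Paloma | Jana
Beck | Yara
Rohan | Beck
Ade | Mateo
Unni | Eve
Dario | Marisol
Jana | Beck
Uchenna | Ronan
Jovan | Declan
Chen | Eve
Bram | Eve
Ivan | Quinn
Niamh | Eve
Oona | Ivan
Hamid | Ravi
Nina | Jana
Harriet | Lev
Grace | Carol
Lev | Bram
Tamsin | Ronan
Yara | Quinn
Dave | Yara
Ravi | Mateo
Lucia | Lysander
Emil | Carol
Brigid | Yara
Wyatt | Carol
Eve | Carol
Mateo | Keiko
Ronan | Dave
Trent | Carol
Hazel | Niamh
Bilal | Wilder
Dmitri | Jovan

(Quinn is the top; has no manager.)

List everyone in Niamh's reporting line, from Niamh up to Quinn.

Niamh -> Eve -> Carol -> Keiko -> Dave -> Yara -> Quinn

Niamh reports to Eve. Eve reports to Carol. Carol reports to Keiko. Keiko reports to Dave. Dave reports to Yara. Yara reports to Quinn. Quinn is at the top.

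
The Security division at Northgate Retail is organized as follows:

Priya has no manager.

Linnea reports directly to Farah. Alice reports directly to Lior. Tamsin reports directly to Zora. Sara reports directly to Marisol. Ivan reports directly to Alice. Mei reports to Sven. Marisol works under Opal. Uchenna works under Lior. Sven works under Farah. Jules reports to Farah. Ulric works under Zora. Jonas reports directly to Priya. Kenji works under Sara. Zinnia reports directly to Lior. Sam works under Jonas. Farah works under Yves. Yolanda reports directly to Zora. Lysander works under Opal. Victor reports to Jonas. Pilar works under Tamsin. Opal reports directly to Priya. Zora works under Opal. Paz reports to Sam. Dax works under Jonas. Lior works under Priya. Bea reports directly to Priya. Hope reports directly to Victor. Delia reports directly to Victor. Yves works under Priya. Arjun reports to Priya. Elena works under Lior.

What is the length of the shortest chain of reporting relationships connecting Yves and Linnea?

2

Linnea is in Yves's organization: the chain from Linnea up to Yves is Linnea → Farah → Yves, which is 2 links.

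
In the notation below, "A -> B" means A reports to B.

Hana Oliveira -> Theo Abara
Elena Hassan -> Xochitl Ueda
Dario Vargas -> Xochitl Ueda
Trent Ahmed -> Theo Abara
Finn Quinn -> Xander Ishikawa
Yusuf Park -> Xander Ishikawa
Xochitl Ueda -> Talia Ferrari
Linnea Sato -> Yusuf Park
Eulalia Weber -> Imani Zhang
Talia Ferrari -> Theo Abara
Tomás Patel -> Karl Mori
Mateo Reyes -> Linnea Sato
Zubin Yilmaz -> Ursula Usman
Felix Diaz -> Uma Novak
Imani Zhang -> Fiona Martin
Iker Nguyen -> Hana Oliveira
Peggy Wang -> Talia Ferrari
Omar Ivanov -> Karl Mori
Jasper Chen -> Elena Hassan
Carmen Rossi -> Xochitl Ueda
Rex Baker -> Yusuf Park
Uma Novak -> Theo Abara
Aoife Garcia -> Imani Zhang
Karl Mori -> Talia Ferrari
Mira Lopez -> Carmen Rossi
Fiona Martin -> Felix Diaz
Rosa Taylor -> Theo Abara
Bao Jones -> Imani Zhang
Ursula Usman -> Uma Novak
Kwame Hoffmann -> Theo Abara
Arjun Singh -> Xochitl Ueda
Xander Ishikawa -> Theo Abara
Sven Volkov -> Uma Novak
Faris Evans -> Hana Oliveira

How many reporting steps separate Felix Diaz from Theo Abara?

2

Chain from Felix Diaz up to Theo Abara: Felix Diaz → Uma Novak → Theo Abara. That is 2 steps up, so Felix Diaz is 2 levels below Theo Abara.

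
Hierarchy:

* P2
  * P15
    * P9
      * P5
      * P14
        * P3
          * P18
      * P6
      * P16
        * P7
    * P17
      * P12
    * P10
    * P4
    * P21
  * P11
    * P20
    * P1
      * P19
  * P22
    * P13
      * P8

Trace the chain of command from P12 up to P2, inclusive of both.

P12 reports to P17. P17 reports to P15. P15 reports to P2. P2 is at the top.

P12 -> P17 -> P15 -> P2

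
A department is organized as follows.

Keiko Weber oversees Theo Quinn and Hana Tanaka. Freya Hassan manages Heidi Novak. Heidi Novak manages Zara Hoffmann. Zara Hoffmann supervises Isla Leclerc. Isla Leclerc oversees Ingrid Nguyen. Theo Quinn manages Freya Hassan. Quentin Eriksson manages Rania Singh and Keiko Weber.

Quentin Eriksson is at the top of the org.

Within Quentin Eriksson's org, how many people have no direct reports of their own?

3

The people in Quentin Eriksson's organization with no one reporting to them are Hana Tanaka, Ingrid Nguyen, Rania Singh. That is 3.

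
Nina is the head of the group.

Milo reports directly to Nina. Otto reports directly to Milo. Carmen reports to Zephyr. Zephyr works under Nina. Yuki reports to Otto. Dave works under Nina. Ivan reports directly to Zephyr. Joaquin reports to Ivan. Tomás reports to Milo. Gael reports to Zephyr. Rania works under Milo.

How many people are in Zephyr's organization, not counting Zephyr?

4

Zephyr directly manages Gael, Carmen, Ivan. Gael has no reports. Carmen has no reports. Under Ivan: Joaquin (1). So Zephyr's organization is 3 direct reports plus everyone under them: 1 + 1 + 2 = 4.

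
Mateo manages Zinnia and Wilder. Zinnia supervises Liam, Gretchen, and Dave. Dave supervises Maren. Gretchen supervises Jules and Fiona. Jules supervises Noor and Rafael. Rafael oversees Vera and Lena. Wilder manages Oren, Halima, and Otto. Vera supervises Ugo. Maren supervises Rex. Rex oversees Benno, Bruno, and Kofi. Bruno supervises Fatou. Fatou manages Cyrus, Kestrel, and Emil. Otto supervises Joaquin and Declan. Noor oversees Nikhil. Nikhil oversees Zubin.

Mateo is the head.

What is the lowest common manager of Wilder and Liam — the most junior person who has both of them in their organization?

Mateo

Wilder's chain of managers is Mateo. Liam's chain of managers is Zinnia, Mateo. The first manager that appears in both chains is Mateo.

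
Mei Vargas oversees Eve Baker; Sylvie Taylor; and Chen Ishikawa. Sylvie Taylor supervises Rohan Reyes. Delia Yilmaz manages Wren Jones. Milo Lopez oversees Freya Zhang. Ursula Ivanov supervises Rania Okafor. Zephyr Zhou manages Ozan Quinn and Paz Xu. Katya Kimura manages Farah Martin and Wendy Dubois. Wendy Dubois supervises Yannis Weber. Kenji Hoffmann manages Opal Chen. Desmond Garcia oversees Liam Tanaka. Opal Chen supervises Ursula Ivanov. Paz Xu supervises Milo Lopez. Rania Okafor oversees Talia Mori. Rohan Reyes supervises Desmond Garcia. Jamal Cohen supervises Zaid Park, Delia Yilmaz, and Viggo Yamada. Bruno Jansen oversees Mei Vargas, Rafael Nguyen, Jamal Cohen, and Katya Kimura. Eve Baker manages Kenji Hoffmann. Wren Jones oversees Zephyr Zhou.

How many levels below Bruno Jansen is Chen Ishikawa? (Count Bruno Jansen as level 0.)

2

Chain from Chen Ishikawa up to Bruno Jansen: Chen Ishikawa → Mei Vargas → Bruno Jansen. That is 2 steps up, so Chen Ishikawa is 2 levels below Bruno Jansen.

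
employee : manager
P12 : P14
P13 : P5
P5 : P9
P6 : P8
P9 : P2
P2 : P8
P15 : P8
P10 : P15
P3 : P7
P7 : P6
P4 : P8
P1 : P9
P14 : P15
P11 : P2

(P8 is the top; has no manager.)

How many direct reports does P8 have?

4

P8 directly manages P15, P6, P2, P4. That is 4 direct reports.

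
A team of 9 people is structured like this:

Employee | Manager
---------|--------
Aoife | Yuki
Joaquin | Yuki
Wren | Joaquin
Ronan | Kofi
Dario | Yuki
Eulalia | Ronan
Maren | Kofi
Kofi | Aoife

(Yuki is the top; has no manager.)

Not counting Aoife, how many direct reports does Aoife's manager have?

Aoife reports to Yuki. Yuki's other direct reports are Joaquin, Dario — 2 peers.

2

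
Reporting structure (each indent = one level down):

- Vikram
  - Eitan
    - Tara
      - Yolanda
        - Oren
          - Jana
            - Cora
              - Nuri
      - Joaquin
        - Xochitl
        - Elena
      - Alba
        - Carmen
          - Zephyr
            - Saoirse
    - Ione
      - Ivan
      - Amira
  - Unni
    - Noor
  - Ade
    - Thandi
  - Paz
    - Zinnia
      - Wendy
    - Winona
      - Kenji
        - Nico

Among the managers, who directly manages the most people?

Vikram

Direct-report counts: Vikram has 4; Paz has 2; Winona has 1; Kenji has 1; Zinnia has 1; Ade has 1; Unni has 1; Eitan has 2; Ione has 2; Tara has 3; Alba has 1; Carmen has 1; Zephyr has 1; Joaquin has 2; Yolanda has 1; Oren has 1; Jana has 1; Cora has 1. The largest is 4, held by Vikram.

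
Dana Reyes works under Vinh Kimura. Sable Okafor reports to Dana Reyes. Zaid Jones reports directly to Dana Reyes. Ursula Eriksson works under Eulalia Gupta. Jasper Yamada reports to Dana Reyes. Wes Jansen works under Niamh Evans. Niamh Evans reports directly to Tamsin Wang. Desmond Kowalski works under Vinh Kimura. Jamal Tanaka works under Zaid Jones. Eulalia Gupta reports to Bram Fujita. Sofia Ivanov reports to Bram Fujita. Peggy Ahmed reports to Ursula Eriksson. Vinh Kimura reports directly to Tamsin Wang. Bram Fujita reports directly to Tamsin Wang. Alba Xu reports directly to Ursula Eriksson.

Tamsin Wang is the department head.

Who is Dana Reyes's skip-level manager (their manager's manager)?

Dana Reyes reports to Vinh Kimura, and Vinh Kimura reports to Tamsin Wang. So Dana Reyes's skip-level manager is Tamsin Wang.

Tamsin Wang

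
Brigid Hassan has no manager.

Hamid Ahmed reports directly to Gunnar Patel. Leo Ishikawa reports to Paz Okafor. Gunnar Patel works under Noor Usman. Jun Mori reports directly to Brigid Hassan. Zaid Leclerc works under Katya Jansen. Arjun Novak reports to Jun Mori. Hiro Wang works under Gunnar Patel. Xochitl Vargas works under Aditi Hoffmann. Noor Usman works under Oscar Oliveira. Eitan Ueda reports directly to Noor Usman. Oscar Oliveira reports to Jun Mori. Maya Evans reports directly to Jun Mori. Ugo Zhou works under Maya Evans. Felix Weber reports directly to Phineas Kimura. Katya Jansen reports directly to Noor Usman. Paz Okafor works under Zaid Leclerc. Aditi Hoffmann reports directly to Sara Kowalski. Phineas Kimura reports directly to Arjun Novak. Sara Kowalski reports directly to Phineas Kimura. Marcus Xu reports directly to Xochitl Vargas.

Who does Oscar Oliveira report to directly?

Oscar Oliveira reports directly to Jun Mori.

Jun Mori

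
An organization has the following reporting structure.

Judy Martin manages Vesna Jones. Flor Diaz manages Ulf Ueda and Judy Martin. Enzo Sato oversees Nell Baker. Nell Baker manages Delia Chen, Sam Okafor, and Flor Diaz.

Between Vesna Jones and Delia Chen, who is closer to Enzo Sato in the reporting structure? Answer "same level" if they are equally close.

Delia Chen

Vesna Jones is 4 levels below Enzo Sato; Delia Chen is 2. Delia Chen is higher.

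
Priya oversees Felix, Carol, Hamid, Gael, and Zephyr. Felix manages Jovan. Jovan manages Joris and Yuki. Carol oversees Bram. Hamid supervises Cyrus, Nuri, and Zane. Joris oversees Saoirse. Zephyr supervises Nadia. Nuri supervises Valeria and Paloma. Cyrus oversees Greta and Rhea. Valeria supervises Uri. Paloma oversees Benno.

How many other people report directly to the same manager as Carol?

4

Carol reports to Priya. Priya's other direct reports are Felix, Hamid, Gael, Zephyr — 4 peers.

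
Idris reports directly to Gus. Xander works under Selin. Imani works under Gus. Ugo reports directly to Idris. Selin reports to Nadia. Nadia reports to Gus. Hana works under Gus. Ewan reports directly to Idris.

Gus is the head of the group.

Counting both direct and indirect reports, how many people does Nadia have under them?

Nadia directly manages Selin. Under Selin: Xander (1). That's 2 in total.

2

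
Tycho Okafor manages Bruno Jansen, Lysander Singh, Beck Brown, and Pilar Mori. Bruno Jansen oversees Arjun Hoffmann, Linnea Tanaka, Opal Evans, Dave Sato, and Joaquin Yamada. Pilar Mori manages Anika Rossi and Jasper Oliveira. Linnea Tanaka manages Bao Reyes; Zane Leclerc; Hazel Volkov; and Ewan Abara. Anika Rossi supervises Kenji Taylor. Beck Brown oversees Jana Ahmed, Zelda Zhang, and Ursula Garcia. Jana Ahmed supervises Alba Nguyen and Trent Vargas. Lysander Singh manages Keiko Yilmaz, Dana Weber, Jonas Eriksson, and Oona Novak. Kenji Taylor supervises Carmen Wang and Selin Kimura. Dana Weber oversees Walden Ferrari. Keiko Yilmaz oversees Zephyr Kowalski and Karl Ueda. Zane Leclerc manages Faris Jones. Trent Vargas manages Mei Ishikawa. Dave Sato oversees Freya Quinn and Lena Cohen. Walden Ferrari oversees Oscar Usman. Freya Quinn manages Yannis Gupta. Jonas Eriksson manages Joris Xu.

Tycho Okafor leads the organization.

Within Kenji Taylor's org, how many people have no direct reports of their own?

The people in Kenji Taylor's organization with no one reporting to them are Selin Kimura, Carmen Wang. That is 2.

2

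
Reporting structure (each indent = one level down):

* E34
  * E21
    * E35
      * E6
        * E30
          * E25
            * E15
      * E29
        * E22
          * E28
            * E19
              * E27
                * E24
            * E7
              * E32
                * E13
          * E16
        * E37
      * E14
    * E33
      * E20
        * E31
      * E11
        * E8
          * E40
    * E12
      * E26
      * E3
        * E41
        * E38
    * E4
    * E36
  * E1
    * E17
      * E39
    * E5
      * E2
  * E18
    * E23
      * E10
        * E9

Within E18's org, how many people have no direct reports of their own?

1

The only person in E18's organization with no one reporting to them is E9. That is 1.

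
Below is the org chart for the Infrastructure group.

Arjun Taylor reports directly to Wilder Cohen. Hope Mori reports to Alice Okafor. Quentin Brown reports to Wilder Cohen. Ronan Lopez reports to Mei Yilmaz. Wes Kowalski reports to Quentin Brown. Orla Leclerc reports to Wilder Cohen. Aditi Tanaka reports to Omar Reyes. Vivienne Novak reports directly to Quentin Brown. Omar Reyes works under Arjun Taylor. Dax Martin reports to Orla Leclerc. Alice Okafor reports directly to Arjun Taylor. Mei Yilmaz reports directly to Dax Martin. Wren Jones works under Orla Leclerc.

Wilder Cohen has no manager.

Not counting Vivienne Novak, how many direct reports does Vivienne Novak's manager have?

Vivienne Novak reports to Quentin Brown. Quentin Brown's other direct reports are Wes Kowalski — 1 peer.

1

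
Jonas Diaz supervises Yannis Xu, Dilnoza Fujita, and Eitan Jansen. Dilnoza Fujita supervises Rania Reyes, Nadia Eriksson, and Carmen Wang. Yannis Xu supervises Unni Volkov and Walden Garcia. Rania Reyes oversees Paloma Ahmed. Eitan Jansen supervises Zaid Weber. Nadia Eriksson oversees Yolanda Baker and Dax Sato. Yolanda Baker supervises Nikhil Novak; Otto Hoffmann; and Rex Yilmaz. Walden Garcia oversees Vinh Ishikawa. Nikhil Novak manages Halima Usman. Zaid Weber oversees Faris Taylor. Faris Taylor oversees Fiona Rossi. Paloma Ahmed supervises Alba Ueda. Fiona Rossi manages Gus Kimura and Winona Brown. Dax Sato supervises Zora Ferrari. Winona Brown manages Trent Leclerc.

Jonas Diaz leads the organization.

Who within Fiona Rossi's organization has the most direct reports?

Direct-report counts within Fiona Rossi's organization: Fiona Rossi has 2; Winona Brown has 1. The largest is 2, held by Fiona Rossi.

Fiona Rossi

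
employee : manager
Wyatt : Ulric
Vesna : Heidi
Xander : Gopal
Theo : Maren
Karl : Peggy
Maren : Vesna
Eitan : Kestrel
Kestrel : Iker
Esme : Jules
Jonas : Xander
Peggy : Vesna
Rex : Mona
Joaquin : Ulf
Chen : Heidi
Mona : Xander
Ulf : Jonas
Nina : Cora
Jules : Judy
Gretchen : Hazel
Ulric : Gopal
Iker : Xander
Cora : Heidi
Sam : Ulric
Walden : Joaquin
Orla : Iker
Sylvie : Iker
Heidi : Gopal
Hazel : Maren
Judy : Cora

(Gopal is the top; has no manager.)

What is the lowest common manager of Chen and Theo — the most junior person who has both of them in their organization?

Chen's chain of managers is Heidi, Gopal. Theo's chain of managers is Maren, Vesna, Heidi, Gopal. The first manager that appears in both chains is Heidi.

Heidi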